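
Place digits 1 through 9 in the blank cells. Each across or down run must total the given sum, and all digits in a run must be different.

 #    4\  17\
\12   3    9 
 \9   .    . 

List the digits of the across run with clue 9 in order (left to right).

4 in 2 cells must be {1,3}; 17 in 2 cells must be {8,9}.
R2C1 = 4 − 3 = 1 completes the 4 down.
R2C2 = 9 − 1 = 8 completes the 9 across.

1 8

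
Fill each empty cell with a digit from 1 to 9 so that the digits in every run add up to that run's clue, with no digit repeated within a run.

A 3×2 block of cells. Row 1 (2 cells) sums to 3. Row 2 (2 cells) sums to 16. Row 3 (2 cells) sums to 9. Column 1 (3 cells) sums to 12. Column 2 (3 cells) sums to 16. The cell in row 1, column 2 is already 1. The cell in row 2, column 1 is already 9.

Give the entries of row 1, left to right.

3 in 2 cells must be {1,2}; 16 in 2 cells must be {7,9}.
(1,1) = 3 − 1 = 2 completes the 3 across.
(2,2) = 16 − 9 = 7 completes the 16 across.
(3,1) = 12 − 11 = 1 completes the 12 down.
(3,2) = 9 − 1 = 8 completes the 9 across.

2 1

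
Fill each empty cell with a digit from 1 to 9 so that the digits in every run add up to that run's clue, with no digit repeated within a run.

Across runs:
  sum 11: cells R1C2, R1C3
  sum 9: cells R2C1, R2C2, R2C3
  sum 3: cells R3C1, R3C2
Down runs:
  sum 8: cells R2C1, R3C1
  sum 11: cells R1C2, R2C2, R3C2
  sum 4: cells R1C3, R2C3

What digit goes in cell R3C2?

3 in 2 cells must be {1,2}; 4 in 2 cells must be {1,3}.
The 11 across and the 4 down share only 3, so R1C3 = 3.
R2C3 = 4 − 3 = 1 completes the 4 down.
R1C2 = 11 − 3 = 8 completes the 11 across.
R2C2 = 2: the only remaining digit allowed by both the 9 across and the 11 down.
R3C2 = 11 − 10 = 1 completes the 11 down.
R2C1 = 9 − 3 = 6 completes the 9 across.
R3C1 = 3 − 1 = 2 completes the 3 across.

1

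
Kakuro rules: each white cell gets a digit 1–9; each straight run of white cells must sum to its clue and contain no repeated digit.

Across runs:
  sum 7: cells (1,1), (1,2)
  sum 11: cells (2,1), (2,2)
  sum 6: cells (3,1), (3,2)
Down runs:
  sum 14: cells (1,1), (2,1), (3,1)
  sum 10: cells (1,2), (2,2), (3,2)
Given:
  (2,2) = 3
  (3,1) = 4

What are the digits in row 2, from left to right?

8 3

(2,1) = 11 − 3 = 8 completes the 11 across.
(3,2) = 6 − 4 = 2 completes the 6 across.
(1,1) = 14 − 12 = 2 completes the 14 down.
(1,2) = 7 − 2 = 5 completes the 7 across.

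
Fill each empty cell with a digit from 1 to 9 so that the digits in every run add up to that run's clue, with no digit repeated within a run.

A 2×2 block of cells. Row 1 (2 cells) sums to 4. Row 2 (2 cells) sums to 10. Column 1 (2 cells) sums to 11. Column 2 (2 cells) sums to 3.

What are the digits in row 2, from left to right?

4 in 2 cells must be {1,3}; 3 in 2 cells must be {1,2}.
The 4 across and the 11 down share only 3, so (1,1) = 3.
(1,2) = 4 − 3 = 1 completes the 4 across.
(2,1) = 11 − 3 = 8 completes the 11 down.
(2,2) = 10 − 8 = 2 completes the 10 across.

8, 2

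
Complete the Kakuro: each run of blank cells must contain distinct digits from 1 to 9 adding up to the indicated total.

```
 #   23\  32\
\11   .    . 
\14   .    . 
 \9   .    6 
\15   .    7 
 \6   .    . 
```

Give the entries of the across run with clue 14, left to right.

6 8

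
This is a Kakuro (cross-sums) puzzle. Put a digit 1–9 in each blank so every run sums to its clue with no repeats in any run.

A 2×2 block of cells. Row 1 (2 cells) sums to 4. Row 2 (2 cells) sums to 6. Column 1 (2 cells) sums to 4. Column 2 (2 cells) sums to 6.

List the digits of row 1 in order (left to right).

3, 1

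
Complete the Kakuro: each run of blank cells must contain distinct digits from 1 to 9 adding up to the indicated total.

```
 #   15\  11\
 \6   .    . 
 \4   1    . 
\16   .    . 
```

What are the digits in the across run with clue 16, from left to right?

4 in 2 cells must be {1,3}; 16 in 2 cells must be {7,9}.
R1C1 = 5: the only remaining digit allowed by both the 6 across and the 15 down.
R1C2 = 6 − 5 = 1 completes the 6 across.
R2C2 = 4 − 1 = 3 completes the 4 across.
R3C1 = 15 − 6 = 9 completes the 15 down.
R3C2 = 16 − 9 = 7 completes the 16 across.

9, 7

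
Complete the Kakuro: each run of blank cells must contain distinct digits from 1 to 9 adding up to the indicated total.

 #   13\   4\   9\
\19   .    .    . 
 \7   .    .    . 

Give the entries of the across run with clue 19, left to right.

9 3 7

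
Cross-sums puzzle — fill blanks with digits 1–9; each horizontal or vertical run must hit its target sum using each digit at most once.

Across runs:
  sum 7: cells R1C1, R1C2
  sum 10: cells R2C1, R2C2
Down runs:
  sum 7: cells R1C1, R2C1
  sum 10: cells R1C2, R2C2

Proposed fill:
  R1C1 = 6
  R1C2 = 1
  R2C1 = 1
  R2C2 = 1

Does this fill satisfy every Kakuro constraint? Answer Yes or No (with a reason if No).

No — the down run R1C2–R2C2 sums to 2, not 10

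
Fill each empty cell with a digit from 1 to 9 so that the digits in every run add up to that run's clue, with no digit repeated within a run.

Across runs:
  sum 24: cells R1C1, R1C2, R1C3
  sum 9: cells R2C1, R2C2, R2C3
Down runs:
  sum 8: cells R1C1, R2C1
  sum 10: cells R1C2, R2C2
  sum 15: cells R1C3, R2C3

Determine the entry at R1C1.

24 in 3 cells must be {7,8,9}.
The 24 across and the 8 down share only 7, so R1C1 = 7.
R2C1 = 8 − 7 = 1 completes the 8 down.
Given what's placed, R2C3 must be 6 to fit the 9 across and 15 down.
R1C3 = 15 − 6 = 9 completes the 15 down.
R2C2 = 9 − 7 = 2 completes the 9 across.
R1C2 = 24 − 16 = 8 completes the 24 across.

7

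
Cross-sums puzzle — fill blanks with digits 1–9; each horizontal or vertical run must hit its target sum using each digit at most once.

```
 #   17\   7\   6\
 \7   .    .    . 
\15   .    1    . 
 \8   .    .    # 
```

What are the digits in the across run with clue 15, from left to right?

7 in 3 cells must be {1,2,4}.
Given what's placed, R2C3 must be 5 to fit the 15 across and 6 down.
R3C2 = 2: the only remaining digit allowed by both the 8 across and the 7 down.
R1C2 = 7 − 3 = 4 completes the 7 down.
R1C3 = 6 − 5 = 1 completes the 6 down.
R2C1 = 15 − 6 = 9 completes the 15 across.
R3C1 = 8 − 2 = 6 completes the 8 across.
R1C1 = 7 − 5 = 2 completes the 7 across.

9, 1, 5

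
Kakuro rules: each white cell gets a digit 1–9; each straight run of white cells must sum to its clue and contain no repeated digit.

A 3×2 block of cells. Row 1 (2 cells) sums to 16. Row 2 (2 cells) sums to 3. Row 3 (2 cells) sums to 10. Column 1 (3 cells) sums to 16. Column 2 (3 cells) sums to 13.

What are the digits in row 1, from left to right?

9, 7

16 in 2 cells must be {7,9}; 3 in 2 cells must be {1,2}.
Nothing is forced directly, so branch on (1,1), whose candidates are 7 or 9. If (1,1) = 7: that forces (1,2) = 9, (2,1) = 1, after which (2,2) would have to be in {2} for the 3 across but in {1,3} for the 13 down — contradiction. So (1,1) = 9.
(1,2) = 16 − 9 = 7 completes the 16 across.
Nothing is forced directly, so branch on (2,1), whose candidates are 1 or 2. If (2,1) = 2: that forces (2,2) = 1, after which (3,1) would have to be in {1,2,3,4,6,7,8,9} for the 10 across but in {5} for the 16 down — contradiction. So (2,1) = 1.
(2,2) = 3 − 1 = 2 completes the 3 across.
(3,1) = 16 − 10 = 6 completes the 16 down.
(3,2) = 10 − 6 = 4 completes the 10 across.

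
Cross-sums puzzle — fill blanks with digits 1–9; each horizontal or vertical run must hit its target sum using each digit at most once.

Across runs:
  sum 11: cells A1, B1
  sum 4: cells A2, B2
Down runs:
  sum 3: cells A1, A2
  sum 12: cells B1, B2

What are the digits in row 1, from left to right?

2, 9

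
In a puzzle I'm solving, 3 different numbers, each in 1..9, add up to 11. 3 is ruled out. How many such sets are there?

3 distinct digits from 1–9 sum between 6 and 24.
Dropping sets that contain 3.
Enumerating: {1,2,8}, {1,4,6}, {2,4,5}.

3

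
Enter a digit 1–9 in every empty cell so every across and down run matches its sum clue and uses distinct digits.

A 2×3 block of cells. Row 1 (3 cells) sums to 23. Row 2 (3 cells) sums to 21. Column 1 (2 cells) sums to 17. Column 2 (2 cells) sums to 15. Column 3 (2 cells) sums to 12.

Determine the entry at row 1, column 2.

6

23 in 3 cells must be {6,8,9}; 17 in 2 cells must be {8,9}.
Nothing is forced directly, so branch on (1,1), whose candidates are 8 or 9. If (1,1) = 8: that forces (1,3) = 9, (2,1) = 9, after which (2,3) would have to be in {4,5,7,8} for the 21 across but in {3} for the 12 down — contradiction. So (1,1) = 9.
Given what's placed, (1,3) must be 8 to fit the 23 across and 12 down.
(2,1) = 17 − 9 = 8 completes the 17 down.
(2,3) = 12 − 8 = 4 completes the 12 down.
(1,2) = 23 − 17 = 6 completes the 23 across.
(2,2) = 21 − 12 = 9 completes the 21 across.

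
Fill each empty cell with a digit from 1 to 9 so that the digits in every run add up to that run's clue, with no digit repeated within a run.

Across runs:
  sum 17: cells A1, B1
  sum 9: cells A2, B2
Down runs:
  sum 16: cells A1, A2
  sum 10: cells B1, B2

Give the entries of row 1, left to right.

17 in 2 cells must be {8,9}; 16 in 2 cells must be {7,9}.
The 17 across and the 16 down share only 9, so A1 = 9.
B1 = 17 − 9 = 8 completes the 17 across.
A2 = 16 − 9 = 7 completes the 16 down.
B2 = 9 − 7 = 2 completes the 9 across.

9 8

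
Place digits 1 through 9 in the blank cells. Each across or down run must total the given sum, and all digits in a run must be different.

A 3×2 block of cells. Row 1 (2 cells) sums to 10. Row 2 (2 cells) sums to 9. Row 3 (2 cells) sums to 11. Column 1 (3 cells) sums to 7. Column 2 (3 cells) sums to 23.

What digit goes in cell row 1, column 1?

4

7 in 3 cells must be {1,2,4}; 23 in 3 cells must be {6,8,9}.
Nothing is forced directly, so branch on (2,2), whose candidates are 6 or 8. If (2,2) = 6: then (2,1) would have to be in {3} for the 9 across but in {1,2,4} for the 7 down — contradiction. So (2,2) = 8.
(2,1) = 9 − 8 = 1 completes the 9 across.
Nothing is forced directly, so branch on (1,1), whose candidates are 2 or 4. If (1,1) = 2: then (1,2) would have to be in {8} for the 10 across but in {6,9} for the 23 down — contradiction. So (1,1) = 4.
(1,2) = 10 − 4 = 6 completes the 10 across.
(3,1) = 7 − 5 = 2 completes the 7 down.
(3,2) = 11 − 2 = 9 completes the 11 across.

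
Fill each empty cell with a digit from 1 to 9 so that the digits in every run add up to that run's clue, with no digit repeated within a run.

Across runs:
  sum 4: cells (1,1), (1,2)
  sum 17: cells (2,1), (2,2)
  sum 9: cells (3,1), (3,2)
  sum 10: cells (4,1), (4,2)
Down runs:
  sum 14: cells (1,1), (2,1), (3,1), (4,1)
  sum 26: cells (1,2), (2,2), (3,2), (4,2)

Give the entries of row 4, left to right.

4 in 2 cells must be {1,3}; 17 in 2 cells must be {8,9}.
Only 3 fits (1,2) under both its across sum 4 and down sum 26.
The 17 across and the 14 down share only 8, so (2,1) = 8.
(2,2) = 17 − 8 = 9 completes the 17 across.
(1,1) = 4 − 3 = 1 completes the 4 across.
No cell is forced outright now. (3,1) can only be 2 or 3 (the digits allowed by both its 9 across and its 14 down). If (3,1) = 2: then (3,2) would have to be in {7} for the 9 across but in {6,8} for the 26 down — contradiction. So (3,1) = 3.
(3,2) = 9 − 3 = 6 completes the 9 across.
(4,1) = 14 − 12 = 2 completes the 14 down.
(4,2) = 10 − 2 = 8 completes the 10 across.

2 8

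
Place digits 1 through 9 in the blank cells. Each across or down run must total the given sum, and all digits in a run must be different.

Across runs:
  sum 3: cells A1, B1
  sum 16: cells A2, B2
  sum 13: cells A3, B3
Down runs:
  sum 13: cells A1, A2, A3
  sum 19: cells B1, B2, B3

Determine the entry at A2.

3 in 2 cells must be {1,2}; 16 in 2 cells must be {7,9}.
The 3 across and the 19 down share only 2, so B1 = 2.
Given what's placed, B2 must be 9 to fit the 16 across and 19 down.
B3 = 19 − 11 = 8 completes the 19 down.
A1 = 3 − 2 = 1 completes the 3 across.
A2 = 16 − 9 = 7 completes the 16 across.
A3 = 13 − 8 = 5 completes the 13 across.

7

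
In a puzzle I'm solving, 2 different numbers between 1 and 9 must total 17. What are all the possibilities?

2 distinct digits from 1–9 sum between 3 and 17.
Only one set works: {8,9}.

{8,9}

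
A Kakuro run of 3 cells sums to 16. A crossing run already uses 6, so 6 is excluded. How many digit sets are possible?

5

3 distinct digits from 1–9 sum between 6 and 24.
Dropping sets that contain 6.
Enumerating: {1,7,8}, {2,5,9}, {3,4,9}, {3,5,8}, {4,5,7}.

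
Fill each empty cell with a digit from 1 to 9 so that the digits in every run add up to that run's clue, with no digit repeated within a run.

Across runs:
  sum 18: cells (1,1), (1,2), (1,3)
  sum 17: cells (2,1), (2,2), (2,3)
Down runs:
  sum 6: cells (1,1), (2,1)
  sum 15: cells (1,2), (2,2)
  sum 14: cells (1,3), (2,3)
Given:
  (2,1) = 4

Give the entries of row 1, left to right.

(1,1) = 6 − 4 = 2 completes the 6 down.
Given what's placed, (1,3) must be 9 to fit the 18 across and 14 down.
(2,3) = 14 − 9 = 5 completes the 14 down.
(1,2) = 18 − 11 = 7 completes the 18 across.
(2,2) = 17 − 9 = 8 completes the 17 across.

2, 7, 9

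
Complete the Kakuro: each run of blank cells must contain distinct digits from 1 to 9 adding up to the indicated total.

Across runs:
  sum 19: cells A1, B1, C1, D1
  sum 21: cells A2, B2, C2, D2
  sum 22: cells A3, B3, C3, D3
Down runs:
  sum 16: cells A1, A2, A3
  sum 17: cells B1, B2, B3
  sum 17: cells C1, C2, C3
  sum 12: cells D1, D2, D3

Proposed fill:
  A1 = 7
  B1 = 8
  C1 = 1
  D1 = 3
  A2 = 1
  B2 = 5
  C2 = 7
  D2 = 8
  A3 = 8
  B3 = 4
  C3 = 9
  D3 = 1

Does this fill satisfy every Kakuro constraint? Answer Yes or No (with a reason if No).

Yes

Across: 7+8+1+3=19; 1+5+7+8=21; 8+4+9+1=22. Down: 7+1+8=16; 8+5+4=17; 1+7+9=17; 3+8+1=12. No digit repeats within any run.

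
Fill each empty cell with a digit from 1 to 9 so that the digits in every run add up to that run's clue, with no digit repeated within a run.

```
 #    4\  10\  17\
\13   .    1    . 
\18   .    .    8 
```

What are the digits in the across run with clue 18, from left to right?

4 in 2 cells must be {1,3}; 17 in 2 cells must be {8,9}.
Given what's placed, R1C1 must be 3 to fit the 13 across and 4 down.
R1C3 = 13 − 4 = 9 completes the 13 across.
R2C1 = 4 − 3 = 1 completes the 4 down.
R2C2 = 18 − 9 = 9 completes the 18 across.

1, 9, 8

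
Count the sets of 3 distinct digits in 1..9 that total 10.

3 distinct digits from 1–9 sum between 6 and 24.
Enumerating: {1,2,7}, {1,3,6}, {1,4,5}, {2,3,5}.

4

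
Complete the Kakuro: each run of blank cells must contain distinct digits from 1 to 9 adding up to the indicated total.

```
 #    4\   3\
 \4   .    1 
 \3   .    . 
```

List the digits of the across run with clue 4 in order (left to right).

4 in 2 cells must be {1,3}; 3 in 2 cells must be {1,2}.
R1C1 = 4 − 1 = 3 completes the 4 across.
R2C1 = 4 − 3 = 1 completes the 4 down.
R2C2 = 3 − 1 = 2 completes the 3 across.

3, 1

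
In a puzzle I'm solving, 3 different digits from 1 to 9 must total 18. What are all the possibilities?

3 distinct digits from 1–9 sum between 6 and 24.

{1,8,9}; {2,7,9}; {3,6,9}; {3,7,8}; {4,5,9}; {4,6,8}; {5,6,7}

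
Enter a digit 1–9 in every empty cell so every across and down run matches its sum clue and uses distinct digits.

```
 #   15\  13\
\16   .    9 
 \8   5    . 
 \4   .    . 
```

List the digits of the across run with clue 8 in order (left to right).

16 in 2 cells must be {7,9}; 4 in 2 cells must be {1,3}.
R1C1 = 16 − 9 = 7 completes the 16 across.
R2C2 = 8 − 5 = 3 completes the 8 across.
R3C1 = 15 − 12 = 3 completes the 15 down.
R3C2 = 4 − 3 = 1 completes the 4 across.

5 3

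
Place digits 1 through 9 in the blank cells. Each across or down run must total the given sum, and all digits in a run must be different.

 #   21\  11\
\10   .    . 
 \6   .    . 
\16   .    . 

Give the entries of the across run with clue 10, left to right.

7 3

16 in 2 cells must be {7,9}.
The 16 across and the 11 down share only 7, so R3C2 = 7.
Given what's placed, R2C2 must be 1 to fit the 6 across and 11 down.
R3C1 = 16 − 7 = 9 completes the 16 across.
R1C2 = 11 − 8 = 3 completes the 11 down.
R2C1 = 6 − 1 = 5 completes the 6 across.
R1C1 = 10 − 3 = 7 completes the 10 across.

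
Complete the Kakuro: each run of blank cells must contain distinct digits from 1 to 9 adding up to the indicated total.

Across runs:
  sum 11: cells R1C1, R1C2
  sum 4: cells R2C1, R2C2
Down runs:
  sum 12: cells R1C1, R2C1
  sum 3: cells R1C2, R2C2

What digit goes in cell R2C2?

1

4 in 2 cells must be {1,3}; 3 in 2 cells must be {1,2}.
The 11 across and the 3 down share only 2, so R1C2 = 2.
The 4 across and the 12 down share only 3, so R2C1 = 3.
R2C2 = 4 − 3 = 1 completes the 4 across.
R1C1 = 11 − 2 = 9 completes the 11 across.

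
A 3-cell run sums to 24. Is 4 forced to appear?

No

The only way to make 24 from 3 distinct digits is {7,8,9}, which does not contain 4.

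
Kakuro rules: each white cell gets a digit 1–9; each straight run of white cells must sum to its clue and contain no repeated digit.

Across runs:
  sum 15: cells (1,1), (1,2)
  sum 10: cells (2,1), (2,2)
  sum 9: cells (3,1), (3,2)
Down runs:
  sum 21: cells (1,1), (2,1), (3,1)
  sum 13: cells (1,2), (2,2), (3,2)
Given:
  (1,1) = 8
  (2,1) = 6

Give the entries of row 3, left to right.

(1,2) = 15 − 8 = 7 completes the 15 across.
(2,2) = 10 − 6 = 4 completes the 10 across.
(3,1) = 21 − 14 = 7 completes the 21 down.
(3,2) = 9 − 7 = 2 completes the 9 across.

7 2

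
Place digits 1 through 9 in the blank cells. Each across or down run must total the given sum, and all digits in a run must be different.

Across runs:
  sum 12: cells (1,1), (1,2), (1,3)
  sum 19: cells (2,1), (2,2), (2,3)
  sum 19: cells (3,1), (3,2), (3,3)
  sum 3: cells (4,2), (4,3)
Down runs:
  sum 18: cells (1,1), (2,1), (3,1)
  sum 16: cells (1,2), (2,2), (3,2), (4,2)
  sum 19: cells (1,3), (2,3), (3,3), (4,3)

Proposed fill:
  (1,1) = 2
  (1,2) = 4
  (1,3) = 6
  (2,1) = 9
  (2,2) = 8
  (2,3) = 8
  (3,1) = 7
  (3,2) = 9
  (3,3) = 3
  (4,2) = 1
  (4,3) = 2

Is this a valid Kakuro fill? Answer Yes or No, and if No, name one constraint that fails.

No — the across run (2,1)–(2,3) sums to 25, not 19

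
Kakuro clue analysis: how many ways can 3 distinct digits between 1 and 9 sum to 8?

2

3 distinct digits from 1–9 sum between 6 and 24.
Enumerating: {1,2,5}, {1,3,4}.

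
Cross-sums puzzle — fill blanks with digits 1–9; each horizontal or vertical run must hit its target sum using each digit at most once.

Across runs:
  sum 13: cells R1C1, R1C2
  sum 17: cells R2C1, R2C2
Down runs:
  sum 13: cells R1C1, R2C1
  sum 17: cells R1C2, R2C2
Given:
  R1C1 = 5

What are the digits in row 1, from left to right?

5, 8

17 in 2 cells must be {8,9}.
R1C2 = 13 − 5 = 8 completes the 13 across.
R2C1 = 13 − 5 = 8 completes the 13 down.
R2C2 = 17 − 8 = 9 completes the 17 across.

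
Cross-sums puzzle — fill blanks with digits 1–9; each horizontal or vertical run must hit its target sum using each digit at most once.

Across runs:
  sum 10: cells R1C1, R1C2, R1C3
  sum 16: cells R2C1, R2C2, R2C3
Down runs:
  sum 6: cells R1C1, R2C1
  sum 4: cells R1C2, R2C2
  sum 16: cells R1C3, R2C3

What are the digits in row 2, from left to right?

4, 3, 9

4 in 2 cells must be {1,3}; 16 in 2 cells must be {7,9}.
The 10 across and the 16 down share only 7, so R1C3 = 7.
R2C3 = 16 − 7 = 9 completes the 16 down.
Given what's placed, R1C2 must be 1 to fit the 10 across and 4 down.
R2C2 = 4 − 1 = 3 completes the 4 down.
R1C1 = 10 − 8 = 2 completes the 10 across.
R2C1 = 16 − 12 = 4 completes the 16 across.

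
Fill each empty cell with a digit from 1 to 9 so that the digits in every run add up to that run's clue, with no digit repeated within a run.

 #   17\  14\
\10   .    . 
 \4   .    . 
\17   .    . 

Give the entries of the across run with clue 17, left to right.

8 9

4 in 2 cells must be {1,3}; 17 in 2 cells must be {8,9}.
Nothing is forced directly, so branch on R2C1, whose candidates are 1 or 3. If R2C1 = 1: that forces R2C2 = 3, R3C1 = 9, after which R3C2 would have to be in {8} for the 17 across but in {2,4,5,6,7,9} for the 14 down — contradiction. So R2C1 = 3.
R2C2 = 4 − 3 = 1 completes the 4 across.
Nothing is forced directly, so branch on R3C1, whose candidates are 8 or 9. If R3C1 = 9: then R1C1 would have to be in {1,2,3,4,6,7,8,9} for the 10 across but in {5} for the 17 down — contradiction. So R3C1 = 8.
R1C1 = 17 − 11 = 6 completes the 17 down.
R1C2 = 10 − 6 = 4 completes the 10 across.
R3C2 = 17 − 8 = 9 completes the 17 across.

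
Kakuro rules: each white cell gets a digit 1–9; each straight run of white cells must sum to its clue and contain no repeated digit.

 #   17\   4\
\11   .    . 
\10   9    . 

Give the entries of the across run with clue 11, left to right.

17 in 2 cells must be {8,9}; 4 in 2 cells must be {1,3}.
R1C1 = 17 − 9 = 8 completes the 17 down.
R1C2 = 11 − 8 = 3 completes the 11 across.
R2C2 = 10 − 9 = 1 completes the 10 across.

8, 3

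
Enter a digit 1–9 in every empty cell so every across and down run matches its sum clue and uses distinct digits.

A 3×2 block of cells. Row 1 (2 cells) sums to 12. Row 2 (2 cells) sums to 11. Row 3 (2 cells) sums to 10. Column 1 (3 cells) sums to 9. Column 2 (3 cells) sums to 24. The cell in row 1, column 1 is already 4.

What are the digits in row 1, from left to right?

24 in 3 cells must be {7,8,9}.
(1,2) = 12 − 4 = 8 completes the 12 across.
No cell is forced outright now. (2,1) can only be 2 or 3 (the digits allowed by both its 11 across and its 9 down). If (2,1) = 3: then (2,2) would have to be in {8} for the 11 across but in {7,9} for the 24 down — contradiction. So (2,1) = 2.
(2,2) = 11 − 2 = 9 completes the 11 across.
(3,1) = 9 − 6 = 3 completes the 9 down.
(3,2) = 10 − 3 = 7 completes the 10 across.

4 8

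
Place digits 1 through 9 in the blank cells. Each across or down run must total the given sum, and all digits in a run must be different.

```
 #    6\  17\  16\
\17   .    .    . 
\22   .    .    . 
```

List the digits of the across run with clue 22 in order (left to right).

5 8 9

17 in 2 cells must be {8,9}; 16 in 2 cells must be {7,9}.
The 22 across and the 6 down share only 5, so R2C1 = 5.
Given what's placed, R2C3 must be 9 to fit the 22 across and 16 down.
R1C1 = 6 − 5 = 1 completes the 6 down.
R1C2 = 9: the only remaining digit allowed by both the 17 across and the 17 down.
R1C3 = 17 − 10 = 7 completes the 17 across.
R2C2 = 22 − 14 = 8 completes the 22 across.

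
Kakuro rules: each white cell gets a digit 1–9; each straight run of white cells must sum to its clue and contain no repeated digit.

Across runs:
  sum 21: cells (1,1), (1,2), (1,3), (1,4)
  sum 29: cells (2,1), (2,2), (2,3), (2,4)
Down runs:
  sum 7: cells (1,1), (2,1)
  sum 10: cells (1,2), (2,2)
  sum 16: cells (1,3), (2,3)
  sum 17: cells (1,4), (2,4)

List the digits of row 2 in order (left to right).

29 in 4 cells must be {5,7,8,9}; 16 in 2 cells must be {7,9}; 17 in 2 cells must be {8,9}.
Only 5 fits (2,1) under both its across sum 29 and down sum 7.
(1,1) = 7 − 5 = 2 completes the 7 down.
Nothing is forced directly, so branch on (1,3), whose candidates are 7 or 9. If (1,3) = 9: then (1,4) would have to be in {3,4,6,7} for the 21 across but in {8,9} for the 17 down — contradiction. So (1,3) = 7.
(2,3) = 16 − 7 = 9 completes the 16 down.
(2,4) = 8: the only remaining digit allowed by both the 29 across and the 17 down.
(1,4) = 17 − 8 = 9 completes the 17 down.
(2,2) = 29 − 22 = 7 completes the 29 across.

5 7 9 8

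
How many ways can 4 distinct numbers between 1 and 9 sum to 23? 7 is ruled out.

4 distinct digits from 1–9 sum between 10 and 30.
Dropping sets that contain 7.
Enumerating: {1,5,8,9}, {2,4,8,9}, {3,5,6,9}, {4,5,6,8}.

4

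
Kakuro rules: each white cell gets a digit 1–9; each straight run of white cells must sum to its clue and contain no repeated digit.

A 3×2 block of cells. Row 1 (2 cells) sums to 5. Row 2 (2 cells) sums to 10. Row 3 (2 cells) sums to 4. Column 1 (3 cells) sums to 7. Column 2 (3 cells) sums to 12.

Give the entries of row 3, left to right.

1 3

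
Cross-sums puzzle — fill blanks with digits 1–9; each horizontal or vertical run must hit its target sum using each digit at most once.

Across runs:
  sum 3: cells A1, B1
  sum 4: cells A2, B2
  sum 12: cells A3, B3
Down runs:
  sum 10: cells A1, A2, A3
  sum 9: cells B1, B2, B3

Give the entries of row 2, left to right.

1 3

3 in 2 cells must be {1,2}; 4 in 2 cells must be {1,3}.
Nothing is forced directly, so branch on A2, whose candidates are 1 or 3. If A2 = 3: that forces B2 = 1, A3 = 5, after which B3 would have to be in {7} for the 12 across but in {2,3,5,6} for the 9 down — contradiction. So A2 = 1.
Given what's placed, A1 must be 2 to fit the 3 across and 10 down.
B1 = 3 − 2 = 1 completes the 3 across.
B2 = 4 − 1 = 3 completes the 4 across.
A3 = 10 − 3 = 7 completes the 10 down.
B3 = 12 − 7 = 5 completes the 12 across.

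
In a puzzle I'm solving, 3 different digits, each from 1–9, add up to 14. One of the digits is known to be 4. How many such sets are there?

3 distinct digits from 1–9 sum between 6 and 24.
Keeping only sets containing 4.
Enumerating: {1,4,9}, {2,4,8}, {3,4,7}.

3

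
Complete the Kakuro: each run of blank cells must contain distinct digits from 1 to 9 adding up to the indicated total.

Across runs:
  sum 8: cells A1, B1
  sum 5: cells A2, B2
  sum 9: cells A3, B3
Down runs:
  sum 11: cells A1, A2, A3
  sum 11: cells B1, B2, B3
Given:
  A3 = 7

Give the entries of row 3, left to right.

7, 2

B3 = 9 − 7 = 2 completes the 9 across.
No cell is forced outright now. A1 can only be 1 or 3 (the digits allowed by both its 8 across and its 11 down). If A1 = 1: then B1 would have to be in {7} for the 8 across but in {1,3,4,5,6,8} for the 11 down — contradiction. So A1 = 3.
B1 = 8 − 3 = 5 completes the 8 across.
A2 = 11 − 10 = 1 completes the 11 down.
B2 = 5 − 1 = 4 completes the 5 across.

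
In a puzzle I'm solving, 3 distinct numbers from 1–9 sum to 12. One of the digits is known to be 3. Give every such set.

{1,3,8}; {2,3,7}; {3,4,5}

3 distinct digits from 1–9 sum between 6 and 24.
Keeping only sets containing 3.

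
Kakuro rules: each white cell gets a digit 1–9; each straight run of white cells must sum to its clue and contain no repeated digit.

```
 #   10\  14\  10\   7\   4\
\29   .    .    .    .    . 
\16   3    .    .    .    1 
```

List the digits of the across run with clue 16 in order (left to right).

3 6 4 2 1

16 in 5 cells must be {1,2,3,4,6}; 4 in 2 cells must be {1,3}.
R1C1 = 10 − 3 = 7 completes the 10 down.
R1C5 = 4 − 1 = 3 completes the 4 down.
R2C2 = 6: the only remaining digit allowed by both the 16 across and the 14 down.
R1C2 = 14 − 6 = 8 completes the 14 down.
Nothing is forced directly, so branch on R2C3, whose candidates are 2 or 4. If R2C3 = 2: then R1C3 would have to be in {2,5,6,9} for the 29 across but in {8} for the 10 down — contradiction. So R2C3 = 4.
R1C3 = 10 − 4 = 6 completes the 10 down.
R1C4 = 29 − 24 = 5 completes the 29 across.
R2C4 = 16 − 14 = 2 completes the 16 across.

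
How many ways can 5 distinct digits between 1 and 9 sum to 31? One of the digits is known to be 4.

5 distinct digits from 1–9 sum between 15 and 35.
Keeping only sets containing 4.
Enumerating: {3,4,7,8,9}, {4,5,6,7,9}.

2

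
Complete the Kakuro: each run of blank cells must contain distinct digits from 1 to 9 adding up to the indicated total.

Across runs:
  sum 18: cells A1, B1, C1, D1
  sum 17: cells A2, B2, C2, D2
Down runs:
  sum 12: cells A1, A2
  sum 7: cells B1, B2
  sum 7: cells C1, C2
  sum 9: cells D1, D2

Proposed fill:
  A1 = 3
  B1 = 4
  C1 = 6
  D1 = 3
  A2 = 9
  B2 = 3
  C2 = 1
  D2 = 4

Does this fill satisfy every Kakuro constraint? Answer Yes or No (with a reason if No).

No — the down run D1–D2 sums to 7, not 9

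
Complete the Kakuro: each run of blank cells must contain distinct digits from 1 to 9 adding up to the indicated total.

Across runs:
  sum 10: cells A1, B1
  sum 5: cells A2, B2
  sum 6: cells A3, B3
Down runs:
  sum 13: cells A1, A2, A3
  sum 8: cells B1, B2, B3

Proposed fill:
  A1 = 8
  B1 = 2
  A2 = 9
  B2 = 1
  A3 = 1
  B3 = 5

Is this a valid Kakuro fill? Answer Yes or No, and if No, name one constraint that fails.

No — the down run A1–A3 sums to 18, not 13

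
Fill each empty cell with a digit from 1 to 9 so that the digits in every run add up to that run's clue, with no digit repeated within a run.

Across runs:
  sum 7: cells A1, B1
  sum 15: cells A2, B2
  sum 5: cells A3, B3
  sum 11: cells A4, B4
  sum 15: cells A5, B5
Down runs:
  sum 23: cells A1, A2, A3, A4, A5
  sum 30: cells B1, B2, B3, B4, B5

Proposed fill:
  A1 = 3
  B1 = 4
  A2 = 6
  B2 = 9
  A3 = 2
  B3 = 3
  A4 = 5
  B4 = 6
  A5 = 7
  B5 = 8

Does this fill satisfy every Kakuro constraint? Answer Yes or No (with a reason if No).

Yes

Across: 3+4=7; 6+9=15; 2+3=5; 5+6=11; 7+8=15. Down: 3+6+2+5+7=23; 4+9+3+6+8=30. No digit repeats within any run.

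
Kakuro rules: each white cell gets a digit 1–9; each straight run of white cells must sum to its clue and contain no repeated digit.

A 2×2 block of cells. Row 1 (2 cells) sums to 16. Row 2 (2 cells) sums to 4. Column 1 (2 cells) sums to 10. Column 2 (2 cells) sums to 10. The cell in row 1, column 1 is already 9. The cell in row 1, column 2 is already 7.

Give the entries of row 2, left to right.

1, 3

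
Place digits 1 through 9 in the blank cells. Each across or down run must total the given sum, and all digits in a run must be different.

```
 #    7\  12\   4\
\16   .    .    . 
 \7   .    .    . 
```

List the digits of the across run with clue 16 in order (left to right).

7 in 3 cells must be {1,2,4}; 4 in 2 cells must be {1,3}.
The 7 across and the 12 down share only 4, so R2C2 = 4.
Given what's placed, R2C3 must be 1 to fit the 7 across and 4 down.
R1C2 = 12 − 4 = 8 completes the 12 down.
R1C3 = 4 − 1 = 3 completes the 4 down.
R2C1 = 7 − 5 = 2 completes the 7 across.
R1C1 = 16 − 11 = 5 completes the 16 across.

5, 8, 3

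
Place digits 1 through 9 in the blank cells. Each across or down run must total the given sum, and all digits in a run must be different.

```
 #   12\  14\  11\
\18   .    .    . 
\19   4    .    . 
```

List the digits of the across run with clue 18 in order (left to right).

8 6 4

R1C1 = 12 − 4 = 8 completes the 12 down.
Nothing is forced directly, so branch on R1C2, whose candidates are 6 or 9. If R1C2 = 9: then R1C3 would have to be in {1} for the 18 across but in {2,3,4,5,6,7,8,9} for the 11 down — contradiction. So R1C2 = 6.
R1C3 = 18 − 14 = 4 completes the 18 across.
R2C2 = 14 − 6 = 8 completes the 14 down.
R2C3 = 19 − 12 = 7 completes the 19 across.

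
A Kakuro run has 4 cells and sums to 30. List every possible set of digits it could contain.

4 distinct digits from 1–9 sum between 10 and 30.
Only one set works: {6,7,8,9}.

{6,7,8,9}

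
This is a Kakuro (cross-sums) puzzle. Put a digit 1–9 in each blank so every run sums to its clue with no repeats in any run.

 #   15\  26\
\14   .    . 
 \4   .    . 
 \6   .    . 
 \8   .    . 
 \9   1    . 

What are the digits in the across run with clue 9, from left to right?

4 in 2 cells must be {1,3}; 15 in 5 cells must be {1,2,3,4,5}.
Given what's placed, R1C1 must be 5 to fit the 14 across and 15 down.
R1C2 = 14 − 5 = 9 completes the 14 across.
Given what's placed, R2C1 must be 3 to fit the 4 across and 15 down.
R2C2 = 4 − 3 = 1 completes the 4 across.
R4C1 = 2: the only remaining digit allowed by both the 8 across and the 15 down.
R4C2 = 8 − 2 = 6 completes the 8 across.
R5C2 = 9 − 1 = 8 completes the 9 across.

1 8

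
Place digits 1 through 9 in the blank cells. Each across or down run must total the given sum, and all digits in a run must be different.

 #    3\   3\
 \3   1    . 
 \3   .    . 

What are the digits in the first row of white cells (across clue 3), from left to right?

3 in 2 cells must be {1,2}.
R1C2 = 3 − 1 = 2 completes the 3 across.
R2C1 = 3 − 1 = 2 completes the 3 down.
R2C2 = 3 − 2 = 1 completes the 3 across.

1, 2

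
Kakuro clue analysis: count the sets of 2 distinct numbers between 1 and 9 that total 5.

2

2 distinct digits from 1–9 sum between 3 and 17.
Enumerating: {1,4}, {2,3}.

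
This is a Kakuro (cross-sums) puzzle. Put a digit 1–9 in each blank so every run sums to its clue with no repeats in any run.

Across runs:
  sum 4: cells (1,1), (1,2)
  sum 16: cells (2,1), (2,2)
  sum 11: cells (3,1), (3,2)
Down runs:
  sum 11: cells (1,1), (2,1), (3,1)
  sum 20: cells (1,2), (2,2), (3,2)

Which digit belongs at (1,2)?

4 in 2 cells must be {1,3}; 16 in 2 cells must be {7,9}.
The 4 across and the 20 down share only 3, so (1,2) = 3.
The 16 across and the 11 down share only 7, so (2,1) = 7.
(2,2) = 16 − 7 = 9 completes the 16 across.
(3,1) = 3: the only remaining digit allowed by both the 11 across and the 11 down.
(3,2) = 11 − 3 = 8 completes the 11 across.
(1,1) = 4 − 3 = 1 completes the 4 across.

3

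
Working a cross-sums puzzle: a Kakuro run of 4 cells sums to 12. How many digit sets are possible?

2

4 distinct digits from 1–9 sum between 10 and 30.
Enumerating: {1,2,3,6}, {1,2,4,5}.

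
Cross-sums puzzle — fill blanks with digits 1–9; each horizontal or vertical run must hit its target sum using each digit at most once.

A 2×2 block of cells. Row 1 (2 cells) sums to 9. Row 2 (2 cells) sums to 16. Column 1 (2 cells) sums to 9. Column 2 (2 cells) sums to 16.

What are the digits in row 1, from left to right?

16 in 2 cells must be {7,9}.
The 9 across and the 16 down share only 7, so (1,2) = 7.
The 16 across and the 9 down share only 7, so (2,1) = 7.
(2,2) = 16 − 7 = 9 completes the 16 across.
(1,1) = 9 − 7 = 2 completes the 9 across.

2 7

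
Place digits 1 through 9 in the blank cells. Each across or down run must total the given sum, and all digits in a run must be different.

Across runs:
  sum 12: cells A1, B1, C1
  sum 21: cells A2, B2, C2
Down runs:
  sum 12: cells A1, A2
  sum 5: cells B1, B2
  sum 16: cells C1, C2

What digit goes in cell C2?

9

16 in 2 cells must be {7,9}.
The 21 across and the 5 down share only 4, so B2 = 4.
Given what's placed, C2 must be 9 to fit the 21 across and 16 down.
B1 = 5 − 4 = 1 completes the 5 down.
C1 = 16 − 9 = 7 completes the 16 down.
A2 = 21 − 13 = 8 completes the 21 across.
A1 = 12 − 8 = 4 completes the 12 across.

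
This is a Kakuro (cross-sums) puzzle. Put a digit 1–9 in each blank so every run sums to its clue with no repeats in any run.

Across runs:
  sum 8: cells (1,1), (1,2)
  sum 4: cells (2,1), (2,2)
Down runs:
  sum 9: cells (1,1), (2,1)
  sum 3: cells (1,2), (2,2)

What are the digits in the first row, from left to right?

4 in 2 cells must be {1,3}; 3 in 2 cells must be {1,2}.
The 4 across and the 3 down share only 1, so (2,2) = 1.
(1,2) = 3 − 1 = 2 completes the 3 down.
(2,1) = 4 − 1 = 3 completes the 4 across.
(1,1) = 8 − 2 = 6 completes the 8 across.

6, 2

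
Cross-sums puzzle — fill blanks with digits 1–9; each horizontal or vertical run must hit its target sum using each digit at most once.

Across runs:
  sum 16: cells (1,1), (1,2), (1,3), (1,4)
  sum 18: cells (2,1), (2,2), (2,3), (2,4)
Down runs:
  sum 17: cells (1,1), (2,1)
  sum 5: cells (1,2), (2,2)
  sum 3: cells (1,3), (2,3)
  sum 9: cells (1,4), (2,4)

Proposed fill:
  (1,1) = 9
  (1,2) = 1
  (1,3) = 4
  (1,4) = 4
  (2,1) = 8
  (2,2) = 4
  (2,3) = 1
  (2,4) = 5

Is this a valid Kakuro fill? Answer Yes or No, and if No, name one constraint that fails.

No — the across run (1,1)–(1,4) sums to 18, not 16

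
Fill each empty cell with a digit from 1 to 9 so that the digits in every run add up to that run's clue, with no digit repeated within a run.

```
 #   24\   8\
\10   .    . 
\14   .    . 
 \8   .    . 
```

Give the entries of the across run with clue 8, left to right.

7 1

24 in 3 cells must be {7,8,9}.
The 14 across and the 8 down share only 5, so R2C2 = 5.
The 8 across and the 24 down share only 7, so R3C1 = 7.
R3C2 = 8 − 7 = 1 completes the 8 across.
R1C2 = 8 − 6 = 2 completes the 8 down.
R2C1 = 14 − 5 = 9 completes the 14 across.
R1C1 = 10 − 2 = 8 completes the 10 across.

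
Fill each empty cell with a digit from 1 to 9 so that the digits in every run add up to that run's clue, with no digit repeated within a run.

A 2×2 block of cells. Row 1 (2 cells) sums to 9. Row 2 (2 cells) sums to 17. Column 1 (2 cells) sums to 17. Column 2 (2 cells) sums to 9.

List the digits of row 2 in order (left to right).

17 in 2 cells must be {8,9}.
The 9 across and the 17 down share only 8, so (1,1) = 8.
(1,2) = 9 − 8 = 1 completes the 9 across.
(2,1) = 17 − 8 = 9 completes the 17 down.
(2,2) = 17 − 9 = 8 completes the 17 across.

9, 8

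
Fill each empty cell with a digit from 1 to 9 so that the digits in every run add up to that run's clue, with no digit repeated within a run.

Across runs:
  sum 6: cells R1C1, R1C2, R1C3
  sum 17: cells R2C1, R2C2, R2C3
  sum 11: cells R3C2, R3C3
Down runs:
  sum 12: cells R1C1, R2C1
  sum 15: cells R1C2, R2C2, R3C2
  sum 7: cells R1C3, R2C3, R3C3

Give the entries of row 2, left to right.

9 6 2

6 in 3 cells must be {1,2,3}; 7 in 3 cells must be {1,2,4}.
Only 3 fits R1C1 under both its across sum 6 and down sum 12.
R2C1 = 12 − 3 = 9 completes the 12 down.
Nothing is forced directly, so branch on R3C3, whose candidates are 2 or 4. If R3C3 = 2: that forces R1C3 = 1, after which R2C3 would have to be in {1,2,3,5,6,7} for the 17 across but in {4} for the 7 down — contradiction. So R3C3 = 4.
R3C2 = 11 − 4 = 7 completes the 11 across.
R1C2 = 2: the only remaining digit allowed by both the 6 across and the 15 down.
R1C3 = 6 − 5 = 1 completes the 6 across.
R2C2 = 15 − 9 = 6 completes the 15 down.
R2C3 = 17 − 15 = 2 completes the 17 across.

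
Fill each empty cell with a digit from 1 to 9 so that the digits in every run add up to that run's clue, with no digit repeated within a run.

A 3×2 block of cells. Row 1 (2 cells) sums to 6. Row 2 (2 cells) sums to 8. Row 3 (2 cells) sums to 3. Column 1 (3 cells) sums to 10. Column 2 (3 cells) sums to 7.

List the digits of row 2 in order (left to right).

7 1

3 in 2 cells must be {1,2}; 7 in 3 cells must be {1,2,4}.
Nothing is forced directly, so branch on (2,2), whose candidates are 1 or 2. If (2,2) = 2: that forces (2,1) = 6, (3,1) = 1, after which (3,2) would have to be in {2} for the 3 across but in {1,4} for the 7 down — contradiction. So (2,2) = 1.
(2,1) = 8 − 1 = 7 completes the 8 across.
Given what's placed, (3,2) must be 2 to fit the 3 across and 7 down.
(1,2) = 7 − 3 = 4 completes the 7 down.
(3,1) = 3 − 2 = 1 completes the 3 across.
(1,1) = 6 − 4 = 2 completes the 6 across.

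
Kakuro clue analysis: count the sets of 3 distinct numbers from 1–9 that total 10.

3 distinct digits from 1–9 sum between 6 and 24.
Enumerating: {1,2,7}, {1,3,6}, {1,4,5}, {2,3,5}.

4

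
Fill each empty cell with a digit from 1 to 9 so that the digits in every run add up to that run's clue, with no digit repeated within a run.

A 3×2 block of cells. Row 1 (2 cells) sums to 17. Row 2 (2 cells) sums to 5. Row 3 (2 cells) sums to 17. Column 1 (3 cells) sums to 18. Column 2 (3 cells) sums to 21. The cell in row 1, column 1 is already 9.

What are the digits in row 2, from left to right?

17 in 2 cells must be {8,9}.
(1,2) = 17 − 9 = 8 completes the 17 across.
Given what's placed, (2,2) must be 4 to fit the 5 across and 21 down.
(3,1) = 8: the only remaining digit allowed by both the 17 across and the 18 down.
(3,2) = 17 − 8 = 9 completes the 17 across.
(2,1) = 5 − 4 = 1 completes the 5 across.

1, 4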